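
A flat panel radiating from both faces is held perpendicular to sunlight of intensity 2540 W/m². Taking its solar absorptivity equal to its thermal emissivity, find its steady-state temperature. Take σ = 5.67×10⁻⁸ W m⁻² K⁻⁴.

Absorbed flux αS = emitted flux 2εσT⁴ per unit area; with α = ε this gives T = (S/2σ)^(1/4).
T = (2540 / (2 × 5.67×10⁻⁸))^(1/4) = (2.24×10^10)^(1/4).
T = 387 K.

T ≈ 387 K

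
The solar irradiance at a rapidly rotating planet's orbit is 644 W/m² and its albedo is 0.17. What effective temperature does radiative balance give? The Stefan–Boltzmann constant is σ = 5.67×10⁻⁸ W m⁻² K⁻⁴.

Power absorbed = (1−a)S·πR²; power emitted = 4πR²σT⁴. Equating and cancelling πR²:
T = ((1−a)S / 4σ)^(1/4) = (535 / (4 × 5.67×10⁻⁸))^(1/4) = (2.36×10^9)^(1/4).
T = 220 K.

T ≈ 220 K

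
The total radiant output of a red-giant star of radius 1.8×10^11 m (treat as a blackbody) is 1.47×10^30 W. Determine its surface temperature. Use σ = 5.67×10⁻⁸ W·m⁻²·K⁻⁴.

T ≈ 2820 K

A = 4πr² = 4π × (1.8×10^11)² = 4.07×10^23 m².
From P = σAT⁴, T = (P / σA)^(1/4) = (1.47×10^30 / (5.67×10⁻⁸ × 4.07×10^23))^(1/4).
T = (6.37×10^13)^(1/4) = 2820 K.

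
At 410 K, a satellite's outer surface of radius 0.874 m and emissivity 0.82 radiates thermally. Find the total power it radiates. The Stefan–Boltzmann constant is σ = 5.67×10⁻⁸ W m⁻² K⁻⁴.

P ≈ 12600 W

A = 4πr² = 4π × (0.874)² = 9.60 m².
P = εσAT⁴ = 0.82 × 5.67×10⁻⁸ × 9.60 × (410)⁴ = 0.82 × 5.67×10⁻⁸ × 9.60 × 2.83×10^10.
P = 12600 W.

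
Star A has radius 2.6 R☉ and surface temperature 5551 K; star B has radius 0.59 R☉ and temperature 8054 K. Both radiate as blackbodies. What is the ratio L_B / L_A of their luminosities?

L = 4πR²σT⁴ ∝ R²T⁴, so L_B/L_A = (0.59/2.6)² × (8054/5551)⁴ = 0.0515 × 4.43 = 0.228.

L_B/L_A ≈ 0.228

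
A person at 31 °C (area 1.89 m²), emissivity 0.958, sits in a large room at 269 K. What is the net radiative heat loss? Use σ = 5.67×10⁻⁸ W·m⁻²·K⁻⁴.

Convert: 31 °C = 304 K.
Q = εσA(T⁴ − T_s⁴). T⁴ − T_s⁴ = (304)⁴ − (269)⁴ = 8.54×10^9 − 5.24×10^9 = 3.30×10^9 K⁴.
Q = 0.958 × 5.67×10⁻⁸ × 1.89 × 3.30×10^9 = 339 W.

Q ≈ 339 W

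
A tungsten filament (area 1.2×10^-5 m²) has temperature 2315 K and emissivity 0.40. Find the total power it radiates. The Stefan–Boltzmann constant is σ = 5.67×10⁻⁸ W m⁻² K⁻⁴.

Stefan–Boltzmann: P = εσAT⁴ = 0.40 × 5.67×10⁻⁸ × 1.20×10^-5 × (2315)⁴ = 0.40 × 5.67×10⁻⁸ × 1.20×10^-5 × 2.87×10^13.
P = 7.82 W.

P ≈ 7.82 W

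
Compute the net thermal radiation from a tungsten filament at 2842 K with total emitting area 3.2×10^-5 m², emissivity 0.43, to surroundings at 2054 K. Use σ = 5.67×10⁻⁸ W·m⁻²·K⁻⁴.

Q = εσA(T⁴ − T_s⁴). T⁴ − T_s⁴ = (2842)⁴ − (2054)⁴ = 6.52×10^13 − 1.78×10^13 = 4.74×10^13 K⁴.
Q = 0.43 × 5.67×10⁻⁸ × 3.20×10^-5 × 4.74×10^13 = 37.0 W.

Q ≈ 37.0 W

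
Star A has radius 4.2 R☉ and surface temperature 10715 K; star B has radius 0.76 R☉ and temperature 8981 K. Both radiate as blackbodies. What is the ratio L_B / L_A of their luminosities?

L_B/L_A ≈ 0.0162

L = 4πR²σT⁴ ∝ R²T⁴, so L_B/L_A = (0.76/4.2)² × (8981/10715)⁴ = 0.0327 × 0.494 = 0.0162.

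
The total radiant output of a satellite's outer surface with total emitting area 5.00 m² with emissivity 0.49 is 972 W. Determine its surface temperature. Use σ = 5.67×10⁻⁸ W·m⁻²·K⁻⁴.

T ≈ 289 K

From P = εσAT⁴, T = (P / εσA)^(1/4) = (972 / (0.49 × 5.67×10⁻⁸ × 5.00))^(1/4).
T = (7.00×10^9)^(1/4) = 289 K.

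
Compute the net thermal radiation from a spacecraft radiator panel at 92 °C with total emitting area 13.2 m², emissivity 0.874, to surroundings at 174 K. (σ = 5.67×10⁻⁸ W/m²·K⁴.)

Q ≈ 11000 W

Convert: 92 °C = 365 K.
Q = εσA(T⁴ − T_s⁴). T⁴ − T_s⁴ = (365)⁴ − (174)⁴ = 1.77×10^10 − 9.17×10^8 = 1.68×10^10 K⁴.
Q = 0.874 × 5.67×10⁻⁸ × 13.2 × 1.68×10^10 = 11000 W.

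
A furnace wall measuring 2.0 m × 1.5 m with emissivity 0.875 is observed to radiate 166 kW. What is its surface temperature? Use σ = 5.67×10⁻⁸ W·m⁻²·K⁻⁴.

T ≈ 1030 K

A = 2.0 × 1.5 = 3.00 m².
From P = εσAT⁴, T = (P / εσA)^(1/4) = (1.66×10^5 / (0.875 × 5.67×10⁻⁸ × 3.00))^(1/4).
T = (1.12×10^12)^(1/4) = 1030 K.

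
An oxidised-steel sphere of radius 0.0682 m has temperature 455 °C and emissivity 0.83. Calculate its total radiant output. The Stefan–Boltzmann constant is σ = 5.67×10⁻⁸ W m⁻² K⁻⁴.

A = 4πr² = 4π × (0.0682)² = 0.0584 m².
455 °C = 728 K.
Stefan–Boltzmann: P = εσAT⁴ = 0.83 × 5.67×10⁻⁸ × 0.0584 × (728)⁴ = 0.83 × 5.67×10⁻⁸ × 0.0584 × 2.81×10^11.
P = 773 W.

P ≈ 773 W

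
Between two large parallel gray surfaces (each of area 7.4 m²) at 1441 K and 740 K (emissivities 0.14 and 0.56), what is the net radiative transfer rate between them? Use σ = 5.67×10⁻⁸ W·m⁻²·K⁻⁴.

Q ≈ 2.12×10^5 W

For two large parallel gray plates, q = σ(T₁⁴ − T₂⁴) / (1/ε₁ + 1/ε₂ − 1).
1/ε₁ + 1/ε₂ − 1 = 1/0.14 + 1/0.56 − 1 = 7.929.
T₁⁴ − T₂⁴ = 4.31×10^12 − 3.00×10^11 = 4.01×10^12 K⁴.
q = 5.67×10⁻⁸ × 4.01×10^12 / 7.929 = 28700 W/m².
Q = q·A = 28700 × 7.4 = 2.12×10^5 W.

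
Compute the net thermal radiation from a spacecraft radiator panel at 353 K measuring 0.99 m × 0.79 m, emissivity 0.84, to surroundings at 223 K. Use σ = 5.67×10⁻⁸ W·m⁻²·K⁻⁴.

A = 0.99 × 0.79 = 0.782 m².
Q = εσA(T⁴ − T_s⁴). T⁴ − T_s⁴ = (353)⁴ − (223)⁴ = 1.55×10^10 − 2.47×10^9 = 1.31×10^10 K⁴.
Q = 0.84 × 5.67×10⁻⁸ × 0.782 × 1.31×10^10 = 486 W.

Q ≈ 486 W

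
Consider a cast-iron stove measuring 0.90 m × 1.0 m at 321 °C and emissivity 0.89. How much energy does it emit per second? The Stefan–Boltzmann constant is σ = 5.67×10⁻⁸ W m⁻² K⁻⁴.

A = 0.90 × 1.0 = 0.900 m².
321 °C = 594 K.
Stefan–Boltzmann: P = εσAT⁴ = 0.89 × 5.67×10⁻⁸ × 0.900 × (594)⁴ = 0.89 × 5.67×10⁻⁸ × 0.900 × 1.24×10^11.
P = 5650 W.

P ≈ 5650 W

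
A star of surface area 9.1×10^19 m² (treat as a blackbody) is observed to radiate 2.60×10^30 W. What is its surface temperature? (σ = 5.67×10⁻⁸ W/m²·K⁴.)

From P = σAT⁴, T = (P / σA)^(1/4) = (2.60×10^30 / (5.67×10⁻⁸ × 9.10×10^19))^(1/4).
T = (5.04×10^17)^(1/4) = 26600 K.

T ≈ 26600 K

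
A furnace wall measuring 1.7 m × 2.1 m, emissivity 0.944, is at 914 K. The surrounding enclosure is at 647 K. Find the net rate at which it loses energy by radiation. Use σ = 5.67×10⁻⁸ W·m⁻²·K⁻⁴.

A = 1.7 × 2.1 = 3.57 m².
Q = εσA(T⁴ − T_s⁴). T⁴ − T_s⁴ = (914)⁴ − (647)⁴ = 6.98×10^11 − 1.75×10^11 = 5.23×10^11 K⁴.
Q = 0.944 × 5.67×10⁻⁸ × 3.57 × 5.23×10^11 = 99900 W.

Q ≈ 99900 W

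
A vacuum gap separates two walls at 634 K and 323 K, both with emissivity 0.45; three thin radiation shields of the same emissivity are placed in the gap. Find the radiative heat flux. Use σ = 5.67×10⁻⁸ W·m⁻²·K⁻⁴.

Each of the 4 gaps contributes resistance (2/ε − 1) = 2/0.45 − 1 = 3.444; total = 13.78.
q = σ(T₁⁴ − T₂⁴) / 13.78 = 5.67×10⁻⁸ × 1.51×10^11 / 13.78 = 620 W/m².

q ≈ 620 W/m²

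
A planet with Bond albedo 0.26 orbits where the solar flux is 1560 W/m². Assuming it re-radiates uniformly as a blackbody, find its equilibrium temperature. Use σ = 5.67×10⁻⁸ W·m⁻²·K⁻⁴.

T ≈ 267 K

Power absorbed = (1−a)S·πR²; power emitted = 4πR²σT⁴. Equating and cancelling πR²:
T = ((1−a)S / 4σ)^(1/4) = (1150 / (4 × 5.67×10⁻⁸))^(1/4) = (5.09×10^9)^(1/4).
T = 267 K.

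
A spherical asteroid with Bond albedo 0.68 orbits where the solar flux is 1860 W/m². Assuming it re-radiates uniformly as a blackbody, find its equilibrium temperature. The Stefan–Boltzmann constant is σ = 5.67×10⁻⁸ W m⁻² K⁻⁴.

T ≈ 226 K

Power absorbed = (1−a)S·πR²; power emitted = 4πR²σT⁴. Equating and cancelling πR²:
T = ((1−a)S / 4σ)^(1/4) = (595 / (4 × 5.67×10⁻⁸))^(1/4) = (2.62×10^9)^(1/4).
T = 226 K.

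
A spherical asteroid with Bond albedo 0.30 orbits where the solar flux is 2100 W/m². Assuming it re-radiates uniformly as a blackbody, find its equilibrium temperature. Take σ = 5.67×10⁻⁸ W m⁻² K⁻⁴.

T ≈ 284 K

Power absorbed = (1−a)S·πR²; power emitted = 4πR²σT⁴. Equating and cancelling πR²:
T = ((1−a)S / 4σ)^(1/4) = (1470 / (4 × 5.67×10⁻⁸))^(1/4) = (6.48×10^9)^(1/4).
T = 284 K.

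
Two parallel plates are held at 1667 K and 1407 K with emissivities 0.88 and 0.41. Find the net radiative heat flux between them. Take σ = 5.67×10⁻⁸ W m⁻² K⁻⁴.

For two large parallel gray plates, q = σ(T₁⁴ − T₂⁴) / (1/ε₁ + 1/ε₂ − 1).
1/ε₁ + 1/ε₂ − 1 = 1/0.88 + 1/0.41 − 1 = 2.575.
T₁⁴ − T₂⁴ = 7.72×10^12 − 3.92×10^12 = 3.80×10^12 K⁴.
q = 5.67×10⁻⁸ × 3.80×10^12 / 2.575 = 83700 W/m².

q ≈ 83700 W/m²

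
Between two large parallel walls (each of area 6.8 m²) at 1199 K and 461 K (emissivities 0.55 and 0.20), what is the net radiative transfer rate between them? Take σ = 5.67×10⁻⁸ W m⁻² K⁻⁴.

Q ≈ 1.34×10^5 W

For two large parallel gray plates, q = σ(T₁⁴ − T₂⁴) / (1/ε₁ + 1/ε₂ − 1).
1/ε₁ + 1/ε₂ − 1 = 1/0.55 + 1/0.20 − 1 = 5.818.
T₁⁴ − T₂⁴ = 2.07×10^12 − 4.52×10^10 = 2.02×10^12 K⁴.
q = 5.67×10⁻⁸ × 2.02×10^12 / 5.818 = 19700 W/m².
Q = q·A = 19700 × 6.8 = 1.34×10^5 W.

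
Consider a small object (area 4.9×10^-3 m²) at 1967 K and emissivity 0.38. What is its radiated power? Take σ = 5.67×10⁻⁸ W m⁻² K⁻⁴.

Stefan–Boltzmann: P = εσAT⁴ = 0.38 × 5.67×10⁻⁸ × 4.90×10^-3 × (1967)⁴ = 0.38 × 5.67×10⁻⁸ × 4.90×10^-3 × 1.50×10^13.
P = 1580 W.

P ≈ 1580 W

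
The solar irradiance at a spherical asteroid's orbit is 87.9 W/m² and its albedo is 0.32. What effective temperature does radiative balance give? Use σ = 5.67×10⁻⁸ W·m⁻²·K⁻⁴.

Power absorbed = (1−a)S·πR²; power emitted = 4πR²σT⁴. Equating and cancelling πR²:
T = ((1−a)S / 4σ)^(1/4) = (59.8 / (4 × 5.67×10⁻⁸))^(1/4) = (2.64×10^8)^(1/4).
T = 127 K.

T ≈ 127 K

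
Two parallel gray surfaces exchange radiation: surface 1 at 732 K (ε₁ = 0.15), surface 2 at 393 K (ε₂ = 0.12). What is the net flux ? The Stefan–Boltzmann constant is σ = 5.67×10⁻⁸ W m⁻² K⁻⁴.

For two large parallel gray plates, q = σ(T₁⁴ − T₂⁴) / (1/ε₁ + 1/ε₂ − 1).
1/ε₁ + 1/ε₂ − 1 = 1/0.15 + 1/0.12 − 1 = 14.00.
T₁⁴ − T₂⁴ = 2.87×10^11 − 2.39×10^10 = 2.63×10^11 K⁴.
q = 5.67×10⁻⁸ × 2.63×10^11 / 14.00 = 1070 W/m².

q ≈ 1070 W/m²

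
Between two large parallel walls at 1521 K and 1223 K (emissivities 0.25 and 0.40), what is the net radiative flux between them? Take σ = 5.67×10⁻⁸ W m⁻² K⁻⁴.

For two large parallel gray plates, q = σ(T₁⁴ − T₂⁴) / (1/ε₁ + 1/ε₂ − 1).
1/ε₁ + 1/ε₂ − 1 = 1/0.25 + 1/0.40 − 1 = 5.500.
T₁⁴ − T₂⁴ = 5.35×10^12 − 2.24×10^12 = 3.11×10^12 K⁴.
q = 5.67×10⁻⁸ × 3.11×10^12 / 5.500 = 32100 W/m².

q ≈ 32100 W/m²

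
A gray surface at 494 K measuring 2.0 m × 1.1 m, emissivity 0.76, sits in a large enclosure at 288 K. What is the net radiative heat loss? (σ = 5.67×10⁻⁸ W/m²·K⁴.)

A = 2.0 × 1.1 = 2.20 m².
Q = εσA(T⁴ − T_s⁴). T⁴ − T_s⁴ = (494)⁴ − (288)⁴ = 5.96×10^10 − 6.88×10^9 = 5.27×10^10 K⁴.
Q = 0.76 × 5.67×10⁻⁸ × 2.20 × 5.27×10^10 = 4990 W.

Q ≈ 4990 W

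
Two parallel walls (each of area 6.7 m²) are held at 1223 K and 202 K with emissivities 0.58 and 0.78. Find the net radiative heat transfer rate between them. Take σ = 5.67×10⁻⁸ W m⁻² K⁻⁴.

For two large parallel gray plates, q = σ(T₁⁴ − T₂⁴) / (1/ε₁ + 1/ε₂ − 1).
1/ε₁ + 1/ε₂ − 1 = 1/0.58 + 1/0.78 − 1 = 2.006.
T₁⁴ − T₂⁴ = 2.24×10^12 − 1.66×10^9 = 2.24×10^12 K⁴.
q = 5.67×10⁻⁸ × 2.24×10^12 / 2.006 = 63200 W/m².
Q = q·A = 63200 × 6.7 = 4.23×10^5 W.

Q ≈ 4.23×10^5 W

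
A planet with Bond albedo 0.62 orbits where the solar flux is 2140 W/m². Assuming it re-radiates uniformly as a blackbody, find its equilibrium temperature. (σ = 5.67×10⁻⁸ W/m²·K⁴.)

Power absorbed = (1−a)S·πR²; power emitted = 4πR²σT⁴. Equating and cancelling πR²:
T = ((1−a)S / 4σ)^(1/4) = (813 / (4 × 5.67×10⁻⁸))^(1/4) = (3.59×10^9)^(1/4).
T = 245 K.

T ≈ 245 K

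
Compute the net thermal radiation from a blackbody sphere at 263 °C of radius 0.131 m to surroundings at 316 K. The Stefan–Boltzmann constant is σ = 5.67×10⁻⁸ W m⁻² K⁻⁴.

Q ≈ 887 W

A = 4πr² = 4π × (0.131)² = 0.216 m².
Convert: 263 °C = 536 K.
Q = σA(T⁴ − T_s⁴). T⁴ − T_s⁴ = (536)⁴ − (316)⁴ = 8.25×10^10 − 9.97×10^9 = 7.26×10^10 K⁴.
Q = 5.67×10⁻⁸ × 0.216 × 7.26×10^10 = 887 W.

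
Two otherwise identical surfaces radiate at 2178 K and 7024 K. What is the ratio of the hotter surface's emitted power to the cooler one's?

ratio ≈ 108

P ∝ T⁴, so the ratio is (7024/2178)⁴ = (3.225)⁴ = 108.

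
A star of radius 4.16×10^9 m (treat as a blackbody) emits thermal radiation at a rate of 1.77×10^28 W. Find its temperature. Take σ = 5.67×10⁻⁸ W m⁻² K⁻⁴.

T ≈ 6160 K

A = 4πr² = 4π × (4.16×10^9)² = 2.17×10^20 m².
From P = σAT⁴, T = (P / σA)^(1/4) = (1.77×10^28 / (5.67×10⁻⁸ × 2.17×10^20))^(1/4).
T = (1.44×10^15)^(1/4) = 6160 K.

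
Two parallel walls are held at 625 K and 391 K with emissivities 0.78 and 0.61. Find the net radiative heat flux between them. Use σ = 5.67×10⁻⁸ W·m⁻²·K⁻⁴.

For two large parallel gray plates, q = σ(T₁⁴ − T₂⁴) / (1/ε₁ + 1/ε₂ − 1).
1/ε₁ + 1/ε₂ − 1 = 1/0.78 + 1/0.61 − 1 = 1.921.
T₁⁴ − T₂⁴ = 1.53×10^11 − 2.34×10^10 = 1.29×10^11 K⁴.
q = 5.67×10⁻⁸ × 1.29×10^11 / 1.921 = 3810 W/m².

q ≈ 3810 W/m²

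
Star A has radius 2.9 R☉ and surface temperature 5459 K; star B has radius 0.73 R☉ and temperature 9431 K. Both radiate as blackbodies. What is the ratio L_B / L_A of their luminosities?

L = 4πR²σT⁴ ∝ R²T⁴, so L_B/L_A = (0.73/2.9)² × (9431/5459)⁴ = 0.0634 × 8.91 = 0.564.

L_B/L_A ≈ 0.564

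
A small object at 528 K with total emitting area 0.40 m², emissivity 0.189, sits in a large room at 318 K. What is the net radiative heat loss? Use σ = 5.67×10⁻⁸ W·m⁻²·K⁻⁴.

Q = εσA(T⁴ − T_s⁴). T⁴ − T_s⁴ = (528)⁴ − (318)⁴ = 7.77×10^10 − 1.02×10^10 = 6.75×10^10 K⁴.
Q = 0.189 × 5.67×10⁻⁸ × 0.400 × 6.75×10^10 = 289 W.

Q ≈ 289 W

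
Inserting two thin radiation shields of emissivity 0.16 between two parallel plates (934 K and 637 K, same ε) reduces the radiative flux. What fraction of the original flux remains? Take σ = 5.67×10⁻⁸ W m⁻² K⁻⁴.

ratio ≈ 0.333

With N identical shields there are N+1 = 3 gaps in series, each with the same radiative resistance, so the flux falls to 1/(N+1) of its unshielded value.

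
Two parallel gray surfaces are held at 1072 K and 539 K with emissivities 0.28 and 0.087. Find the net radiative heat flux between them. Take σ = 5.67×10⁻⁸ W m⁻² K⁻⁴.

For two large parallel gray plates, q = σ(T₁⁴ − T₂⁴) / (1/ε₁ + 1/ε₂ − 1).
1/ε₁ + 1/ε₂ − 1 = 1/0.28 + 1/0.087 − 1 = 14.07.
T₁⁴ − T₂⁴ = 1.32×10^12 − 8.44×10^10 = 1.24×10^12 K⁴.
q = 5.67×10⁻⁸ × 1.24×10^12 / 14.07 = 4980 W/m².

q ≈ 4980 W/m²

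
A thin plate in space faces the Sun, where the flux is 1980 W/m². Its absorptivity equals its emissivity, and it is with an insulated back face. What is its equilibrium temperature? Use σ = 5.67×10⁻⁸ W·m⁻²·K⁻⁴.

T ≈ 432 K

Absorbed flux αS = emitted flux εσT⁴ (one radiating face); with α = ε, T = (S/σ)^(1/4).
T = (1980 / 5.67×10⁻⁸)^(1/4) = (3.49×10^10)^(1/4).
T = 432 K.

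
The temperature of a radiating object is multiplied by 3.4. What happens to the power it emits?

factor ≈ 134

P ∝ T⁴, so the power scales as (3.4)⁴ = 134.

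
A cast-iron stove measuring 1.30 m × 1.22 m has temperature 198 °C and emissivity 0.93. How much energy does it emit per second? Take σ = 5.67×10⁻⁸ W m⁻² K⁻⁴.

A = 1.30 × 1.22 = 1.59 m².
198 °C = 471 K.
P = εσAT⁴ = 0.93 × 5.67×10⁻⁸ × 1.59 × (471)⁴ = 0.93 × 5.67×10⁻⁸ × 1.59 × 4.92×10^10.
P = 4120 W.

P ≈ 4120 W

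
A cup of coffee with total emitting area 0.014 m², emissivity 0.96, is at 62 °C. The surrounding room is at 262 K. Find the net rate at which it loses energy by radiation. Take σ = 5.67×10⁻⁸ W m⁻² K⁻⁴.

Q ≈ 6.01 W

Convert: 62 °C = 335 K.
Q = εσA(T⁴ − T_s⁴). T⁴ − T_s⁴ = (335)⁴ − (262)⁴ = 1.26×10^10 − 4.71×10^9 = 7.88×10^9 K⁴.
Q = 0.96 × 5.67×10⁻⁸ × 0.0140 × 7.88×10^9 = 6.01 W.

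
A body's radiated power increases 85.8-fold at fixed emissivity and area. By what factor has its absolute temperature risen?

P ∝ T⁴ ⇒ T ∝ P^(1/4), so T scales by (85.8)^(1/4) = 3.04.

factor ≈ 3.04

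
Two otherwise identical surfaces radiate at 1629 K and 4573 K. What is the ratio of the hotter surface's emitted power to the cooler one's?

P ∝ T⁴, so the ratio is (4573/1629)⁴ = (2.807)⁴ = 62.1.

ratio ≈ 62.1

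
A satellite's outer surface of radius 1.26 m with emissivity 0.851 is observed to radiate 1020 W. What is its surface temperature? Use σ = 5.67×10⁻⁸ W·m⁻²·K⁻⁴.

T ≈ 180 K

A = 4πr² = 4π × (1.26)² = 20.0 m².
From P = εσAT⁴, T = (P / εσA)^(1/4) = (1020 / (0.851 × 5.67×10⁻⁸ × 20.0))^(1/4).
T = (1.06×10^9)^(1/4) = 180 K.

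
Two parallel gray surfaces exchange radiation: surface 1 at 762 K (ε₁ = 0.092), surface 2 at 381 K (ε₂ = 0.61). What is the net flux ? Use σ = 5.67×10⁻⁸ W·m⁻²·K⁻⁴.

For two large parallel gray plates, q = σ(T₁⁴ − T₂⁴) / (1/ε₁ + 1/ε₂ − 1).
1/ε₁ + 1/ε₂ − 1 = 1/0.092 + 1/0.61 − 1 = 11.51.
T₁⁴ − T₂⁴ = 3.37×10^11 − 2.11×10^10 = 3.16×10^11 K⁴.
q = 5.67×10⁻⁸ × 3.16×10^11 / 11.51 = 1560 W/m².

q ≈ 1560 W/m²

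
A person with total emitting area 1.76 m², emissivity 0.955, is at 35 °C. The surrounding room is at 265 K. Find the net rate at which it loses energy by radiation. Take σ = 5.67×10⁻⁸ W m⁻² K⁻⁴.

Q ≈ 388 W

Convert: 35 °C = 308 K.
Q = εσA(T⁴ − T_s⁴). T⁴ − T_s⁴ = (308)⁴ − (265)⁴ = 9.00×10^9 − 4.93×10^9 = 4.07×10^9 K⁴.
Q = 0.955 × 5.67×10⁻⁸ × 1.76 × 4.07×10^9 = 388 W.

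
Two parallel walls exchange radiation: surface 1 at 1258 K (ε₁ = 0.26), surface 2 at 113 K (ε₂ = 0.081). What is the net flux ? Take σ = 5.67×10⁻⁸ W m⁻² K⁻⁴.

For two large parallel gray plates, q = σ(T₁⁴ − T₂⁴) / (1/ε₁ + 1/ε₂ − 1).
1/ε₁ + 1/ε₂ − 1 = 1/0.26 + 1/0.081 − 1 = 15.19.
T₁⁴ − T₂⁴ = 2.50×10^12 − 1.63×10^8 = 2.50×10^12 K⁴.
q = 5.67×10⁻⁸ × 2.50×10^12 / 15.19 = 9350 W/m².

q ≈ 9350 W/m²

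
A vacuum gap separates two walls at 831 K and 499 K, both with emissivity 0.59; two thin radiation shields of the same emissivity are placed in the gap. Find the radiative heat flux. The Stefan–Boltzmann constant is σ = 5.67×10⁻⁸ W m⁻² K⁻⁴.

q ≈ 3280 W/m²

Each of the 3 gaps contributes resistance (2/ε − 1) = 2/0.59 − 1 = 2.390; total = 7.169.
q = σ(T₁⁴ − T₂⁴) / 7.169 = 5.67×10⁻⁸ × 4.15×10^11 / 7.169 = 3280 W/m².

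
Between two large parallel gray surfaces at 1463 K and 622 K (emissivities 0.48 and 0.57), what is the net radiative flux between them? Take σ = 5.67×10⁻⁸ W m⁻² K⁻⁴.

q ≈ 88500 W/m²

For two large parallel gray plates, q = σ(T₁⁴ − T₂⁴) / (1/ε₁ + 1/ε₂ − 1).
1/ε₁ + 1/ε₂ − 1 = 1/0.48 + 1/0.57 − 1 = 2.838.
T₁⁴ − T₂⁴ = 4.58×10^12 − 1.50×10^11 = 4.43×10^12 K⁴.
q = 5.67×10⁻⁸ × 4.43×10^12 / 2.838 = 88500 W/m².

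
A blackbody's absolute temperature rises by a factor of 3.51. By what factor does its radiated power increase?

factor ≈ 152

P ∝ T⁴, so the power scales as (3.51)⁴ = 152.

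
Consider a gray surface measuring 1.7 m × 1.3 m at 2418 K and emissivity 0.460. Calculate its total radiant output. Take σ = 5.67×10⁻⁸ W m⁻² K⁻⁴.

A = 1.7 × 1.3 = 2.21 m².
P = εσAT⁴ = 0.460 × 5.67×10⁻⁸ × 2.21 × (2418)⁴ = 0.460 × 5.67×10⁻⁸ × 2.21 × 3.42×10^13.
P = 1.97×10^6 W.

P ≈ 1.97×10^6 W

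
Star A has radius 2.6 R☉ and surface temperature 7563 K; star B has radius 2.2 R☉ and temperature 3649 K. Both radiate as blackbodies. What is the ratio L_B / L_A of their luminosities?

L_B/L_A ≈ 0.0388

L = 4πR²σT⁴ ∝ R²T⁴, so L_B/L_A = (2.2/2.6)² × (3649/7563)⁴ = 0.716 × 0.0542 = 0.0388.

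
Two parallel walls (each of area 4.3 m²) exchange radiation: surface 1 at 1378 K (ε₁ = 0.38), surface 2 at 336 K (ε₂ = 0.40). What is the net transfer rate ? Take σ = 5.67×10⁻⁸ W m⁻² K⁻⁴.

Q ≈ 2.12×10^5 W

For two large parallel gray plates, q = σ(T₁⁴ − T₂⁴) / (1/ε₁ + 1/ε₂ − 1).
1/ε₁ + 1/ε₂ − 1 = 1/0.38 + 1/0.40 − 1 = 4.132.
T₁⁴ − T₂⁴ = 3.61×10^12 − 1.27×10^10 = 3.59×10^12 K⁴.
q = 5.67×10⁻⁸ × 3.59×10^12 / 4.132 = 49300 W/m².
Q = q·A = 49300 × 4.3 = 2.12×10^5 W.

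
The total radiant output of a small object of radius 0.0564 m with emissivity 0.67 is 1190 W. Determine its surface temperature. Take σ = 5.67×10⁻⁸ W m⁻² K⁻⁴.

T ≈ 941 K

A = 4πr² = 4π × (0.0564)² = 0.0400 m².
From P = εσAT⁴, T = (P / εσA)^(1/4) = (1190 / (0.67 × 5.67×10⁻⁸ × 0.0400))^(1/4).
T = (7.84×10^11)^(1/4) = 941 K.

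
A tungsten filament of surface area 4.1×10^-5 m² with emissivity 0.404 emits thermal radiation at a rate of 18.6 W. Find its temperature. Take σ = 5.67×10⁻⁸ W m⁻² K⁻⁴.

T ≈ 2110 K

From P = εσAT⁴, T = (P / εσA)^(1/4) = (18.6 / (0.404 × 5.67×10⁻⁸ × 4.10×10^-5))^(1/4).
T = (1.98×10^13)^(1/4) = 2110 K.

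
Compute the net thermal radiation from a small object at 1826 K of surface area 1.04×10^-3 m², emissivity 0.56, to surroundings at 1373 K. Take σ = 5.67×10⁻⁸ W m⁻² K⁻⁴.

Q ≈ 250 W

Q = εσA(T⁴ − T_s⁴). T⁴ − T_s⁴ = (1826)⁴ − (1373)⁴ = 1.11×10^13 − 3.55×10^12 = 7.56×10^12 K⁴.
Q = 0.56 × 5.67×10⁻⁸ × 1.04×10^-3 × 7.56×10^12 = 250 W.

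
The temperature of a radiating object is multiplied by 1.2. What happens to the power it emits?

P ∝ T⁴, so the power scales as (1.2)⁴ = 2.07.

factor ≈ 2.07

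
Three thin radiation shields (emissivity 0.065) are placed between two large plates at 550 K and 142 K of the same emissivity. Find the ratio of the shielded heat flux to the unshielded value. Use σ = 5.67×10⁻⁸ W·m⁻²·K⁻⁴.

ratio ≈ 0.250

With N identical shields there are N+1 = 4 gaps in series, each with the same radiative resistance, so the flux falls to 1/(N+1) of its unshielded value.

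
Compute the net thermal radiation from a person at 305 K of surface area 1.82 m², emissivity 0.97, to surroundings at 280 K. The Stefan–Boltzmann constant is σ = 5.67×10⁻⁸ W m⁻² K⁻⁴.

Q ≈ 251 W

Q = εσA(T⁴ − T_s⁴). T⁴ − T_s⁴ = (305)⁴ − (280)⁴ = 8.65×10^9 − 6.15×10^9 = 2.51×10^9 K⁴.
Q = 0.97 × 5.67×10⁻⁸ × 1.82 × 2.51×10^9 = 251 W.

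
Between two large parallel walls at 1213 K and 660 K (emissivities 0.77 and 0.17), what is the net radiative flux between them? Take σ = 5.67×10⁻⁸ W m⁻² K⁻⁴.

For two large parallel gray plates, q = σ(T₁⁴ − T₂⁴) / (1/ε₁ + 1/ε₂ − 1).
1/ε₁ + 1/ε₂ − 1 = 1/0.77 + 1/0.17 − 1 = 6.181.
T₁⁴ − T₂⁴ = 2.16×10^12 − 1.90×10^11 = 1.98×10^12 K⁴.
q = 5.67×10⁻⁸ × 1.98×10^12 / 6.181 = 18100 W/m².

q ≈ 18100 W/m²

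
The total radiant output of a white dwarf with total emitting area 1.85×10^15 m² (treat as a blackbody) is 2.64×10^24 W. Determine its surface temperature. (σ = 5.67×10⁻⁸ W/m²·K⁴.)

T ≈ 12600 K

From P = σAT⁴, T = (P / σA)^(1/4) = (2.64×10^24 / (5.67×10⁻⁸ × 1.85×10^15))^(1/4).
T = (2.52×10^16)^(1/4) = 12600 K.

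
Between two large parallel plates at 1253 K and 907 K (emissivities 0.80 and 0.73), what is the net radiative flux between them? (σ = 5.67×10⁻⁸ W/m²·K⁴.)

For two large parallel gray plates, q = σ(T₁⁴ − T₂⁴) / (1/ε₁ + 1/ε₂ − 1).
1/ε₁ + 1/ε₂ − 1 = 1/0.80 + 1/0.73 − 1 = 1.620.
T₁⁴ − T₂⁴ = 2.46×10^12 − 6.77×10^11 = 1.79×10^12 K⁴.
q = 5.67×10⁻⁸ × 1.79×10^12 / 1.620 = 62600 W/m².

q ≈ 62600 W/m²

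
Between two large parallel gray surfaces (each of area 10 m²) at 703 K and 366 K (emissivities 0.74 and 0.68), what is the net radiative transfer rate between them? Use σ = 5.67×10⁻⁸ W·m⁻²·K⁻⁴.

For two large parallel gray plates, q = σ(T₁⁴ − T₂⁴) / (1/ε₁ + 1/ε₂ − 1).
1/ε₁ + 1/ε₂ − 1 = 1/0.74 + 1/0.68 − 1 = 1.822.
T₁⁴ − T₂⁴ = 2.44×10^11 − 1.79×10^10 = 2.26×10^11 K⁴.
q = 5.67×10⁻⁸ × 2.26×10^11 / 1.822 = 7040 W/m².
Q = q·A = 7040 × 10 = 70400 W.

Q ≈ 70400 W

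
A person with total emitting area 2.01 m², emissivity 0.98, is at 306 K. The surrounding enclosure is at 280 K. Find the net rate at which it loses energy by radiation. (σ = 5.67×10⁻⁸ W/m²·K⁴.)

Q = εσA(T⁴ − T_s⁴). T⁴ − T_s⁴ = (306)⁴ − (280)⁴ = 8.77×10^9 − 6.15×10^9 = 2.62×10^9 K⁴.
Q = 0.98 × 5.67×10⁻⁸ × 2.01 × 2.62×10^9 = 293 W.

Q ≈ 293 W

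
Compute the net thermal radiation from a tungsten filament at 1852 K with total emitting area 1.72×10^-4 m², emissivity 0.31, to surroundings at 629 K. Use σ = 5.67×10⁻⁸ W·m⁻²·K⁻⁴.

Q ≈ 35.1 W

Q = εσA(T⁴ − T_s⁴). T⁴ − T_s⁴ = (1852)⁴ − (629)⁴ = 1.18×10^13 − 1.57×10^11 = 1.16×10^13 K⁴.
Q = 0.31 × 5.67×10⁻⁸ × 1.72×10^-4 × 1.16×10^13 = 35.1 W.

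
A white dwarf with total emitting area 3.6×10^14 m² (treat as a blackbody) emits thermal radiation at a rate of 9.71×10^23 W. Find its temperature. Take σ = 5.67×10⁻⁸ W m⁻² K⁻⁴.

T ≈ 14800 K

From P = σAT⁴, T = (P / σA)^(1/4) = (9.71×10^23 / (5.67×10⁻⁸ × 3.60×10^14))^(1/4).
T = (4.76×10^16)^(1/4) = 14800 K.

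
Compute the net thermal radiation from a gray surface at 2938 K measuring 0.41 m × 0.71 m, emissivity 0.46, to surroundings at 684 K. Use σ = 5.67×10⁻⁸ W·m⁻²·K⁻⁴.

Q ≈ 5.64×10^5 W

A = 0.41 × 0.71 = 0.291 m².
Q = εσA(T⁴ − T_s⁴). T⁴ − T_s⁴ = (2938)⁴ − (684)⁴ = 7.45×10^13 − 2.19×10^11 = 7.43×10^13 K⁴.
Q = 0.46 × 5.67×10⁻⁸ × 0.291 × 7.43×10^13 = 5.64×10^5 W.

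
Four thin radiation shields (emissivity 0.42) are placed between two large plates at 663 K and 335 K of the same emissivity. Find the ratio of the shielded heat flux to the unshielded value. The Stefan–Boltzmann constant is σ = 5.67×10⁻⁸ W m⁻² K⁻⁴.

ratio ≈ 0.200

With N identical shields there are N+1 = 5 gaps in series, each with the same radiative resistance, so the flux falls to 1/(N+1) of its unshielded value.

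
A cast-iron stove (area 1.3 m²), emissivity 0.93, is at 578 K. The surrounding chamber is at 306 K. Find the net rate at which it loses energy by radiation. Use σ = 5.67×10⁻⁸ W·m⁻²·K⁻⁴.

Q = εσA(T⁴ − T_s⁴). T⁴ − T_s⁴ = (578)⁴ − (306)⁴ = 1.12×10^11 − 8.77×10^9 = 1.03×10^11 K⁴.
Q = 0.93 × 5.67×10⁻⁸ × 1.30 × 1.03×10^11 = 7050 W.

Q ≈ 7050 W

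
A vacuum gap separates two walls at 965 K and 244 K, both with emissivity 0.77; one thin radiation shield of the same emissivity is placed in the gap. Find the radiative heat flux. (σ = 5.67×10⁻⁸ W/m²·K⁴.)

Each of the 2 gaps contributes resistance (2/ε − 1) = 2/0.77 − 1 = 1.597; total = 3.195.
q = σ(T₁⁴ − T₂⁴) / 3.195 = 5.67×10⁻⁸ × 8.64×10^11 / 3.195 = 15300 W/m².

q ≈ 15300 W/m²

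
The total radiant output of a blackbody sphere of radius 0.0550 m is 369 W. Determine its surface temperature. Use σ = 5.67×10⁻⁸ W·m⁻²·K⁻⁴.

T ≈ 643 K

A = 4πr² = 4π × (0.0550)² = 0.0380 m².
From P = σAT⁴, T = (P / σA)^(1/4) = (369 / (5.67×10⁻⁸ × 0.0380))^(1/4).
T = (1.71×10^11)^(1/4) = 643 K.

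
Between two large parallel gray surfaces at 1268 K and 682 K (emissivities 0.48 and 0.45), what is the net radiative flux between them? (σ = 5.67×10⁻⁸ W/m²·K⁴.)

q ≈ 40600 W/m²

For two large parallel gray plates, q = σ(T₁⁴ − T₂⁴) / (1/ε₁ + 1/ε₂ − 1).
1/ε₁ + 1/ε₂ − 1 = 1/0.48 + 1/0.45 − 1 = 3.306.
T₁⁴ − T₂⁴ = 2.59×10^12 − 2.16×10^11 = 2.37×10^12 K⁴.
q = 5.67×10⁻⁸ × 2.37×10^12 / 3.306 = 40600 W/m².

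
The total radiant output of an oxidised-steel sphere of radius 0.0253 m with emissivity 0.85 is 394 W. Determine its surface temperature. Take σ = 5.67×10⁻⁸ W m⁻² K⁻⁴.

T ≈ 1000 K

A = 4πr² = 4π × (0.0253)² = 8.04×10^-3 m².
From P = εσAT⁴, T = (P / εσA)^(1/4) = (394 / (0.85 × 5.67×10⁻⁸ × 8.04×10^-3))^(1/4).
T = (1.02×10^12)^(1/4) = 1000 K.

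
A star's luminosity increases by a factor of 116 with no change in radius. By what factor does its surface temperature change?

P ∝ T⁴ ⇒ T ∝ P^(1/4), so T scales by (116)^(1/4) = 3.28.

factor ≈ 3.28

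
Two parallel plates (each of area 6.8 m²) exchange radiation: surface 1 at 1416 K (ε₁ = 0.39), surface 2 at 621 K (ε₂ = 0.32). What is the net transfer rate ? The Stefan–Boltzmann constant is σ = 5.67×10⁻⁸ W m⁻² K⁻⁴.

For two large parallel gray plates, q = σ(T₁⁴ − T₂⁴) / (1/ε₁ + 1/ε₂ − 1).
1/ε₁ + 1/ε₂ − 1 = 1/0.39 + 1/0.32 − 1 = 4.689.
T₁⁴ − T₂⁴ = 4.02×10^12 − 1.49×10^11 = 3.87×10^12 K⁴.
q = 5.67×10⁻⁸ × 3.87×10^12 / 4.689 = 46800 W/m².
Q = q·A = 46800 × 6.8 = 3.18×10^5 W.

Q ≈ 3.18×10^5 W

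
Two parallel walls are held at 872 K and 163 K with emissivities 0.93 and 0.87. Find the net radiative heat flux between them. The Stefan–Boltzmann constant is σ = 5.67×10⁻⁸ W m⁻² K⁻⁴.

q ≈ 26700 W/m²

For two large parallel gray plates, q = σ(T₁⁴ − T₂⁴) / (1/ε₁ + 1/ε₂ − 1).
1/ε₁ + 1/ε₂ − 1 = 1/0.93 + 1/0.87 − 1 = 1.225.
T₁⁴ − T₂⁴ = 5.78×10^11 − 7.06×10^8 = 5.77×10^11 K⁴.
q = 5.67×10⁻⁸ × 5.77×10^11 / 1.225 = 26700 W/m².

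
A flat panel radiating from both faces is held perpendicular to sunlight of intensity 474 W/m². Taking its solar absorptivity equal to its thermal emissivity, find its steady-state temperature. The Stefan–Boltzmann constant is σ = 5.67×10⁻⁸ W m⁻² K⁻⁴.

T ≈ 254 K

Absorbed flux αS = emitted flux 2εσT⁴ per unit area; with α = ε this gives T = (S/2σ)^(1/4).
T = (474 / (2 × 5.67×10⁻⁸))^(1/4) = (4.18×10^9)^(1/4).
T = 254 K.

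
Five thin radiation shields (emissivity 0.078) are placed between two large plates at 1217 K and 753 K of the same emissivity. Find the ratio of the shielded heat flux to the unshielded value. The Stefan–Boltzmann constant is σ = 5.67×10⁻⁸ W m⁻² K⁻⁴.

With N identical shields there are N+1 = 6 gaps in series, each with the same radiative resistance, so the flux falls to 1/(N+1) of its unshielded value.

ratio ≈ 0.167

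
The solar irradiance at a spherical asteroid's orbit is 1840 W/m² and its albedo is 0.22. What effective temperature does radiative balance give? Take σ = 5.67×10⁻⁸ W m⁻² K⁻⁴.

Power absorbed = (1−a)S·πR²; power emitted = 4πR²σT⁴. Equating and cancelling πR²:
T = ((1−a)S / 4σ)^(1/4) = (1440 / (4 × 5.67×10⁻⁸))^(1/4) = (6.33×10^9)^(1/4).
T = 282 K.

T ≈ 282 K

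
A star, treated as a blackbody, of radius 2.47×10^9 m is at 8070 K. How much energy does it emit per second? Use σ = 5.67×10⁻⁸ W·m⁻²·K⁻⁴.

P ≈ 1.84×10^28 W

A = 4πr² = 4π × (2.47×10^9)² = 7.67×10^19 m².
P = σAT⁴ = 5.67×10⁻⁸ × 7.67×10^19 × (8070)⁴ = 5.67×10⁻⁸ × 7.67×10^19 × 4.24×10^15.
P = 1.84×10^28 W.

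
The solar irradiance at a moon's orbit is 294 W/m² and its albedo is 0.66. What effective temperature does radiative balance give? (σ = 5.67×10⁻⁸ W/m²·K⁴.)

T ≈ 145 K

Power absorbed = (1−a)S·πR²; power emitted = 4πR²σT⁴. Equating and cancelling πR²:
T = ((1−a)S / 4σ)^(1/4) = (100.0 / (4 × 5.67×10⁻⁸))^(1/4) = (4.41×10^8)^(1/4).
T = 145 K.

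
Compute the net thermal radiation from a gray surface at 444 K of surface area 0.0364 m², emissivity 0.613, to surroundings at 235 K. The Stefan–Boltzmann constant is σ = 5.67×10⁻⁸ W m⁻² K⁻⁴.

Q = εσA(T⁴ − T_s⁴). T⁴ − T_s⁴ = (444)⁴ − (235)⁴ = 3.89×10^10 − 3.05×10^9 = 3.58×10^10 K⁴.
Q = 0.613 × 5.67×10⁻⁸ × 0.0364 × 3.58×10^10 = 45.3 W.

Q ≈ 45.3 W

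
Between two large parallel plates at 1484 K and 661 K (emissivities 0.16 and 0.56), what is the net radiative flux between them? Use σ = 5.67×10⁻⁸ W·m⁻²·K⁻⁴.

For two large parallel gray plates, q = σ(T₁⁴ − T₂⁴) / (1/ε₁ + 1/ε₂ − 1).
1/ε₁ + 1/ε₂ − 1 = 1/0.16 + 1/0.56 − 1 = 7.036.
T₁⁴ − T₂⁴ = 4.85×10^12 − 1.91×10^11 = 4.66×10^12 K⁴.
q = 5.67×10⁻⁸ × 4.66×10^12 / 7.036 = 37500 W/m².

q ≈ 37500 W/m²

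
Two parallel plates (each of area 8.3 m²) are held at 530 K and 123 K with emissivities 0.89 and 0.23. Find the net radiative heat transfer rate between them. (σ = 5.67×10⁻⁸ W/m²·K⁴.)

Q ≈ 8280 W

For two large parallel gray plates, q = σ(T₁⁴ − T₂⁴) / (1/ε₁ + 1/ε₂ − 1).
1/ε₁ + 1/ε₂ − 1 = 1/0.89 + 1/0.23 − 1 = 4.471.
T₁⁴ − T₂⁴ = 7.89×10^10 − 2.29×10^8 = 7.87×10^10 K⁴.
q = 5.67×10⁻⁸ × 7.87×10^10 / 4.471 = 998 W/m².
Q = q·A = 998 × 8.3 = 8280 W.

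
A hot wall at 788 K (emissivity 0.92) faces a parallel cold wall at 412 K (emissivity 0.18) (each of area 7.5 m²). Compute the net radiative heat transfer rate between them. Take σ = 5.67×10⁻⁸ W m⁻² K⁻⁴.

Q ≈ 26900 W

For two large parallel gray plates, q = σ(T₁⁴ − T₂⁴) / (1/ε₁ + 1/ε₂ − 1).
1/ε₁ + 1/ε₂ − 1 = 1/0.92 + 1/0.18 − 1 = 5.643.
T₁⁴ − T₂⁴ = 3.86×10^11 − 2.88×10^10 = 3.57×10^11 K⁴.
q = 5.67×10⁻⁸ × 3.57×10^11 / 5.643 = 3580 W/m².
Q = q·A = 3580 × 7.5 = 26900 W.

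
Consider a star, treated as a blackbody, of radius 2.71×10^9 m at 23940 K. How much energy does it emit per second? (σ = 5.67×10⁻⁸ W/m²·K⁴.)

P ≈ 1.72×10^30 W

A = 4πr² = 4π × (2.71×10^9)² = 9.23×10^19 m².
P = σAT⁴ = 5.67×10⁻⁸ × 9.23×10^19 × (23940)⁴ = 5.67×10⁻⁸ × 9.23×10^19 × 3.28×10^17.
P = 1.72×10^30 W.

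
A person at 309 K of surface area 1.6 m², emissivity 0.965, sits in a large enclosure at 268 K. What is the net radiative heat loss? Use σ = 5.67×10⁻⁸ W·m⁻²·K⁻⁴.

Q ≈ 346 W

Q = εσA(T⁴ − T_s⁴). T⁴ − T_s⁴ = (309)⁴ − (268)⁴ = 9.12×10^9 − 5.16×10^9 = 3.96×10^9 K⁴.
Q = 0.965 × 5.67×10⁻⁸ × 1.60 × 3.96×10^9 = 346 W.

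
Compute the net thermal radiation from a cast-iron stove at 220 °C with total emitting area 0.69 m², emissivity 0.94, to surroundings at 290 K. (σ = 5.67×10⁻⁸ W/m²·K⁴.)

Q ≈ 1910 W

Convert: 220 °C = 493 K.
Q = εσA(T⁴ − T_s⁴). T⁴ − T_s⁴ = (493)⁴ − (290)⁴ = 5.91×10^10 − 7.07×10^9 = 5.20×10^10 K⁴.
Q = 0.94 × 5.67×10⁻⁸ × 0.690 × 5.20×10^10 = 1910 W.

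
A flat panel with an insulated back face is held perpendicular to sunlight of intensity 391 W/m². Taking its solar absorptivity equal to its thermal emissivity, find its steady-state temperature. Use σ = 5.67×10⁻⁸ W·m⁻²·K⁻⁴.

Absorbed flux αS = emitted flux εσT⁴ (one radiating face); with α = ε, T = (S/σ)^(1/4).
T = (391 / 5.67×10⁻⁸)^(1/4) = (6.90×10^9)^(1/4).
T = 288 K.

T ≈ 288 K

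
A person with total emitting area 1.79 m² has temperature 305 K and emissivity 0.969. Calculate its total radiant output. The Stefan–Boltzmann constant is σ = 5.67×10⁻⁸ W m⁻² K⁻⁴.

P ≈ 851 W

Stefan–Boltzmann: P = εσAT⁴ = 0.969 × 5.67×10⁻⁸ × 1.79 × (305)⁴ = 0.969 × 5.67×10⁻⁸ × 1.79 × 8.65×10^9.
P = 851 W.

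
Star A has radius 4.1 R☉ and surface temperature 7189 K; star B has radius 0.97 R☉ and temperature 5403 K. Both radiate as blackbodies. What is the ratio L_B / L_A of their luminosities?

L_B/L_A ≈ 0.0179

L = 4πR²σT⁴ ∝ R²T⁴, so L_B/L_A = (0.97/4.1)² × (5403/7189)⁴ = 0.0560 × 0.319 = 0.0179.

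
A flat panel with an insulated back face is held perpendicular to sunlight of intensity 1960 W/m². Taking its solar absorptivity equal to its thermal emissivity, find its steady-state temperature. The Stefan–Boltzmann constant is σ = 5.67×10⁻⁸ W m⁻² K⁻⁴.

T ≈ 431 K

Absorbed flux αS = emitted flux εσT⁴ (one radiating face); with α = ε, T = (S/σ)^(1/4).
T = (1960 / 5.67×10⁻⁸)^(1/4) = (3.46×10^10)^(1/4).
T = 431 K.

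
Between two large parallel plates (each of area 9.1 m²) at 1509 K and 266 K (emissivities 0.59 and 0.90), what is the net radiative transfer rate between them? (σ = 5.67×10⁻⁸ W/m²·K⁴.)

Q ≈ 1.48×10^6 W

For two large parallel gray plates, q = σ(T₁⁴ − T₂⁴) / (1/ε₁ + 1/ε₂ − 1).
1/ε₁ + 1/ε₂ − 1 = 1/0.59 + 1/0.90 − 1 = 1.806.
T₁⁴ − T₂⁴ = 5.19×10^12 − 5.01×10^9 = 5.18×10^12 K⁴.
q = 5.67×10⁻⁸ × 5.18×10^12 / 1.806 = 1.63×10^5 W/m².
Q = q·A = 1.63×10^5 × 9.1 = 1.48×10^6 W.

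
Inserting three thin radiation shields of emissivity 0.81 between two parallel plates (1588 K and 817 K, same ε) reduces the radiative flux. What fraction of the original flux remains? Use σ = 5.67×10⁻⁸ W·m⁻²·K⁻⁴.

ratio ≈ 0.250

With N identical shields there are N+1 = 4 gaps in series, each with the same radiative resistance, so the flux falls to 1/(N+1) of its unshielded value.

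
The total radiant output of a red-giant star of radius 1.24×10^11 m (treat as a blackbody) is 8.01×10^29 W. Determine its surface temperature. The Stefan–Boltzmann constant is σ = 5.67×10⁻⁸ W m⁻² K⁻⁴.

T ≈ 2920 K

A = 4πr² = 4π × (1.24×10^11)² = 1.93×10^23 m².
From P = σAT⁴, T = (P / σA)^(1/4) = (8.01×10^29 / (5.67×10⁻⁸ × 1.93×10^23))^(1/4).
T = (7.31×10^13)^(1/4) = 2920 K.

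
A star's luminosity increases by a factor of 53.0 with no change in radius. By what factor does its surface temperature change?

P ∝ T⁴ ⇒ T ∝ P^(1/4), so T scales by (53.0)^(1/4) = 2.70.

factor ≈ 2.70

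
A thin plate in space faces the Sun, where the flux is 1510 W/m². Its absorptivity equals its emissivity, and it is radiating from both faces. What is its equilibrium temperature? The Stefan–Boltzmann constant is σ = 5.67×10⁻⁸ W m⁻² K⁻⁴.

Absorbed flux αS = emitted flux 2εσT⁴ per unit area; with α = ε this gives T = (S/2σ)^(1/4).
T = (1510 / (2 × 5.67×10⁻⁸))^(1/4) = (1.33×10^10)^(1/4).
T = 340 K.

T ≈ 340 K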